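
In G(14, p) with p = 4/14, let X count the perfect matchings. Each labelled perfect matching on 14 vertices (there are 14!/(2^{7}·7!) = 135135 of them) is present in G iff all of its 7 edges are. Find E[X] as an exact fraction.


K_14 has 14!/(2^{7}·7!) = 135135 labelled perfect matchings.
For each such perfect matching H, let X_H = 1 if all 7 edges of H are present in G. Then P[X_H = 1] = p^{7} = (2/7)^{7} = 128/823543.
Summing the indicators: E[X] = Σ_H E[X_H] = 135135 · p^{7} = 135135 · 128/823543 = 2471040/117649.
Numerically: E[X] ≈ 21.

E[X] = 135135 · (2/7)^{7} = 2471040/117649 ≈ 21.


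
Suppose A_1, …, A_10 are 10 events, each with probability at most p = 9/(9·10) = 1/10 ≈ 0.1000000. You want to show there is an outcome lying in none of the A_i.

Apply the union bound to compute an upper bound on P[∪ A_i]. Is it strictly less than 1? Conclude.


Union bound: P[∪_{i=1}^{10} A_i] ≤ Σ_i P[A_i] ≤ 10·p = 10·(1/10) = 1.
Numerically: 1 ≈ 1.0000000.
Is 1 < 1? NO.
Since the bound 1 is ≥ 1, the union bound is uninformative here; it does NOT by itself certify existence.

10·p = 1 ≈ 1.0000000; existence NOT certified by the union bound.


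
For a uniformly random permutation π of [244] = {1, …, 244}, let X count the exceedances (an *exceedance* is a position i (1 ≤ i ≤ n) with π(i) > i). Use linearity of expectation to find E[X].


Write X = Σ_{i=1}^{244} X_i, where X_i = 1_{π(i) > i}.
For each fixed i, π(i) is uniform over {1, …, 244} (marginal of a uniform permutation), so P[π(i) > i] = (n − i)/n. Summing: Σ_{i=1}^{244} (n − i)/n = (0 + 1 + … + 243)/244 = 244(244 − 1)/(2·244) = (244 − 1)/2.
Hence E[X] = Σ_{i=1}^{244} (244 − i)/244 = 243/2 ≈ 121.500.

E[X] = 243/2 = 121.500.


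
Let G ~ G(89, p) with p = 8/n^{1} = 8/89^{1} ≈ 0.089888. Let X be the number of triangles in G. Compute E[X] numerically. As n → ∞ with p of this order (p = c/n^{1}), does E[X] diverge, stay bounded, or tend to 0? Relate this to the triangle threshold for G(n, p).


Number of potential triangles: C(89, 3) = 113564.
Each occurs with probability p³ ≈ (0.089888)³ ≈ 7.2627307e-04.
By linearity: E[X] = C(89, 3)·p³ ≈ 113564 · 7.2627307e-04 ≈ 82.47847.
Here α = 1, so p = 8/n is exactly at the triangle threshold p ~ 1/n. Asymptotically E[X] → c³/6 = 8³/6 = 256/3 ≈ 85.33333, a bounded constant. In this regime the triangle count is asymptotically Poisson(c³/6).

E[X] ≈ 82.47847; in regime p = Θ(1/n^{1}) E[X] stays bounded (at the triangle threshold p ~ 1/n).


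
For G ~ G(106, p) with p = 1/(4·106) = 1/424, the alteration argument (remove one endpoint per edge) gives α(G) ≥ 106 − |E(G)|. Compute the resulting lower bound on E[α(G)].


E[|E(G)|] = C(106, 2)·p = 5565 · (1/424) = 105/8.
E[α(G)] ≥ n − E[|E(G)|] = 106 − 105/8 = 743/8.
Numerically: ≈ 92.87500.
(This is only a lower bound; the true E[α(G)] may be larger.)

E[α(G)] ≥ 743/8 ≈ 92.87500.


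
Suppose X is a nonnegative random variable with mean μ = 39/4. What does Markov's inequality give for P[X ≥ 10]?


μ = E[X] = 39/4, a = 10.
Markov: P[X ≥ 10] ≤ μ/a = (39/4)/10 = 39/40.
Numerically: ≈ 0.97500.
(Since a = 10 > μ = 9.75000, the bound 39/40 is < 1 and informative.)

P[X ≥ 10] ≤ 39/40 ≈ 0.97500.


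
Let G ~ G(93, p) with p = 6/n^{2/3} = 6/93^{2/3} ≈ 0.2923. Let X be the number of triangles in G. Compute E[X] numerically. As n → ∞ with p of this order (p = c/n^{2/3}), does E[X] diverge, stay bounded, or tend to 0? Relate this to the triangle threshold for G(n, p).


Number of potential triangles: C(93, 3) = 129766.
Each occurs with probability p³ ≈ (0.2923)³ ≈ 2.49739854e-02.
By linearity: E[X] = C(93, 3)·p³ ≈ 129766 · 2.49739854e-02 ≈ 3240.774194.
Since α = 2/3 < 1, p = c/n^{2/3} ≫ 1/n is above the triangle threshold p ~ 1/n. Asymptotically E[X] ~ (c³/6)·n^{3(1−α)} = (6³/6)·n^{1} → ∞; triangles are abundant w.h.p.

E[X] ≈ 3240.774194; in regime p = Θ(1/n^{2/3}) E[X] diverges (above the triangle threshold p ~ 1/n).


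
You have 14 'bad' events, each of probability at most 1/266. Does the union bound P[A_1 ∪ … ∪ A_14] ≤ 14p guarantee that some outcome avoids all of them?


Union bound: P[∪_{i=1}^{14} A_i] ≤ Σ_i P[A_i] ≤ 14·p = 14·(1/266) = 1/19.
Numerically: 1/19 ≈ 0.053.
Is 1/19 < 1? YES.
Since P[∪ A_i] ≤ 1/19 < 1, the complement has P[∩ A_i^c] ≥ 1 − 1/19 = 18/19 > 0, so some outcome avoids every A_i.

14·p = 1/19 ≈ 0.053; existence CERTIFIED by the union bound.


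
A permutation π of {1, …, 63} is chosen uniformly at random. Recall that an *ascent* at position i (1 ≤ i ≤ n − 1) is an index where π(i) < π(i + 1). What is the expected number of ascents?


Write X = Σ X_I over i = 1, …, 62, with X_I the indicator of one ascent.
There are 62 indicators.
For each fixed i, the pair (π(i), π(i+1)) is a uniformly random ordered pair of distinct values from {1, …, 63}; by symmetry P[π(i) < π(i+1)] = 1/2.
By linearity: E[X] = 62 · (1/2) = (63 − 1) · (1/2) = 31 ≈ 31.000.

E[X] = 31 = 31.000.


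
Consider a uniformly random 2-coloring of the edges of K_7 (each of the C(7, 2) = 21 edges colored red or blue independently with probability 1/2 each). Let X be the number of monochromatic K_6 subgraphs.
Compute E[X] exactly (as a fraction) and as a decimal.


Let X = Σ_S X_S over the C(7, 6) = 7 subsets S of size 6, where X_S = 1 if the K_6 on S is monochromatic.
For a fixed S, the K_6 on S has C(6, 2) = 15 edges. P[all 15 edges red] = (1/2)^15, and likewise for blue, so P[monochromatic] = 2·(1/2)^15 = 2^{1 − 15} = 1/16384.
Summing: E[X] = C(7, 6) · 2^{1 − 15} = 7 · 1/16384 = 7/16384.
Numerically: E[X] ≈ 0.00043.

E[X] = C(7,6)·2^(1−C(6,2)) = 7/16384 ≈ 0.00043.


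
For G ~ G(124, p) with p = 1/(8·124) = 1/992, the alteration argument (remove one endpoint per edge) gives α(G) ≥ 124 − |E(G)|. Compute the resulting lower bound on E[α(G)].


E[|E(G)|] = C(124, 2)·p = 7626 · (1/992) = 123/16.
E[α(G)] ≥ n − E[|E(G)|] = 124 − 123/16 = 1861/16.
Numerically: ≈ 116.31250.
(This is only a lower bound; the true E[α(G)] may be larger.)

E[α(G)] ≥ 1861/16 ≈ 116.31250.


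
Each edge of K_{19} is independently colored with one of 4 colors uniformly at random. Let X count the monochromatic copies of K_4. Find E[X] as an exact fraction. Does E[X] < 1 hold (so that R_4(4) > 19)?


E[X] = C(19, 4) · 4^{1 − 6} = 3876 · 4^{−5} = 3876/1024.
As a reduced fraction: E[X] = 969/256 ≈ 3.78516.
Is E[X] < 1? NO.
Since E[X] ≥ 1, the first-moment bound is inconclusive at n = 19; it does NOT by itself certify R_4(4) > 19.

E[X] = 969/256 ≈ 3.78516; E[X] ≥ 1; first-moment method inconclusive here.


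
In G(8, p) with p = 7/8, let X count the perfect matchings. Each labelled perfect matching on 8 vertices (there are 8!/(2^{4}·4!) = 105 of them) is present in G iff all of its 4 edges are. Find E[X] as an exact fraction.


K_8 has 8!/(2^{4}·4!) = 105 labelled perfect matchings.
For each such perfect matching H, let X_H = 1 if all 4 edges of H are present in G. Then P[X_H = 1] = p^{4} = (7/8)^{4} = 2401/4096.
Summing the indicators: E[X] = Σ_H E[X_H] = 105 · p^{4} = 105 · 2401/4096 = 252105/4096.
Numerically: E[X] ≈ 61.5.

E[X] = 105 · (7/8)^{4} = 252105/4096 ≈ 61.5.


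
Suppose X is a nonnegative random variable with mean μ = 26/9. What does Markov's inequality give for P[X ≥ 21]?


μ = E[X] = 26/9, a = 21.
Markov: P[X ≥ 21] ≤ μ/a = (26/9)/21 = 26/189.
Numerically: ≈ 0.137566.
(Since a = 21 > μ = 2.888889, the bound 26/189 is < 1 and informative.)

P[X ≥ 21] ≤ 26/189 ≈ 0.137566.


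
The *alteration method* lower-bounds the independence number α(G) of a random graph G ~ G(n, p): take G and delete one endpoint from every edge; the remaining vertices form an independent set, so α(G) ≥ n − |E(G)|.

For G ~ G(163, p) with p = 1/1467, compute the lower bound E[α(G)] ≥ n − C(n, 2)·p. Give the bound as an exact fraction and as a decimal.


E[|E(G)|] = C(163, 2)·p = 13203 · (1/1467) = 9.
E[α(G)] ≥ n − E[|E(G)|] = 163 − 9 = 154.
Numerically: ≈ 154.0000.
(This is only a lower bound; the true E[α(G)] may be larger.)

E[α(G)] ≥ 154 ≈ 154.0000.


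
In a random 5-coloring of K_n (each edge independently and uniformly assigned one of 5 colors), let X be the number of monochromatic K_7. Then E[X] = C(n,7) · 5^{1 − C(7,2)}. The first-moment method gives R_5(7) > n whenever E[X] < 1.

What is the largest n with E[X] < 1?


We need C(n, 7) · 5^{1 − 21} < 1, i.e. C(n, 7) < 5^{21 − 1} = 95367431640625.
Check values of n near the boundary:
  n = 332: C(332, 7) = 82772214646616; 82772214646616 < 95367431640625? YES
  n = 333: C(333, 7) = 84549532139028; 84549532139028 < 95367431640625? YES
  n = 334: C(334, 7) = 86359460961576; 86359460961576 < 95367431640625? YES
  n = 335: C(335, 7) = 88202498238195; 88202498238195 < 95367431640625? YES
  n = 336: C(336, 7) = 90079147136880; 90079147136880 < 95367431640625? YES
  n = 337: C(337, 7) = 91989916924632; 91989916924632 < 95367431640625? YES
  n = 338: C(338, 7) = 93935323022736; 93935323022736 < 95367431640625? YES
  n = 339: C(339, 7) = 95915887062372; 95915887062372 < 95367431640625? NO
  n = 340: C(340, 7) = 97932136940560; 97932136940560 < 95367431640625? NO
  n = 341: C(341, 7) = 99984606876440; 99984606876440 < 95367431640625? NO
The largest n with C(n, 7) < 95367431640625 is n = 338 (where E[X] = 93935323022736/95367431640625 ≈ 0.9850). Hence R_5(7) > 338, i.e. R_5(7) ≥ 339.

Largest n = 338; hence R_5(7) > 338.


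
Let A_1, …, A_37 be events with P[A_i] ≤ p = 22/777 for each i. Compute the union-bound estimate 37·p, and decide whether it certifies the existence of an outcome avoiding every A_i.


Union bound: P[∪_{i=1}^{37} A_i] ≤ Σ_i P[A_i] ≤ 37·p = 37·(22/777) = 22/21.
Numerically: 22/21 ≈ 1.0476190.
Is 22/21 < 1? NO.
Since the bound 22/21 is ≥ 1, the union bound is uninformative here; it does NOT by itself certify existence.

37·p = 22/21 ≈ 1.0476190; existence NOT certified by the union bound.


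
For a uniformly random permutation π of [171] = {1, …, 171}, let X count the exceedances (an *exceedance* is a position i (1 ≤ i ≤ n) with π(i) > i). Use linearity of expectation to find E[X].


Write X = Σ_{i=1}^{171} X_i, where X_i = 1_{π(i) > i}.
For each fixed i, π(i) is uniform over {1, …, 171} (marginal of a uniform permutation), so P[π(i) > i] = (n − i)/n. Summing: Σ_{i=1}^{171} (n − i)/n = (0 + 1 + … + 170)/171 = 171(171 − 1)/(2·171) = (171 − 1)/2.
Hence E[X] = Σ_{i=1}^{171} (171 − i)/171 = 85 ≈ 85.00000.

E[X] = 85 = 85.00000.


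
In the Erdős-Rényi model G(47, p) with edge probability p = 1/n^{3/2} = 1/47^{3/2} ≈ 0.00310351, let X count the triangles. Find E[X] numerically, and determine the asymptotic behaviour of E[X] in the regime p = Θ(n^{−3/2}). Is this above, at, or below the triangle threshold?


Number of potential triangles: C(47, 3) = 16215.
Each occurs with probability p³ ≈ (0.00310351)³ ≈ 2.98923211e-08.
By linearity: E[X] = C(47, 3)·p³ ≈ 16215 · 2.98923211e-08 ≈ 0.000485.
Since α = 3/2 > 1, p = c/n^{3/2} = o(1/n) is below the triangle threshold p ~ 1/n. Asymptotically E[X] ~ (c³/6)·n^{3(1−α)} = (1³/6)·n^{-1.5} → 0, so by Markov's inequality G has no triangles w.h.p.

E[X] ≈ 0.000485; in regime p = Θ(1/n^{3/2}) E[X] tends to 0 (below the triangle threshold p ~ 1/n).


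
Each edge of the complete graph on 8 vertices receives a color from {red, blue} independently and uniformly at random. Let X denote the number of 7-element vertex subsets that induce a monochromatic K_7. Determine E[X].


Let X = Σ_S X_S over the C(8, 7) = 8 subsets S of size 7, where X_S = 1 if the K_7 on S is monochromatic.
For a fixed S, the K_7 on S has C(7, 2) = 21 edges. P[all 21 edges red] = (1/2)^21, and likewise for blue, so P[monochromatic] = 2·(1/2)^21 = 2^{1 − 21} = 1/1048576.
By linearity: E[X] = C(8, 7) · 2^{1 − 21} = 8 · 1/1048576 = 1/131072.
Numerically: E[X] ≈ 0.000.

E[X] = C(8,7)·2^(1−C(7,2)) = 1/131072 ≈ 0.000.


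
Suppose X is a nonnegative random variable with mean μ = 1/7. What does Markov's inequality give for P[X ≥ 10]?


μ = E[X] = 1/7, a = 10.
Markov: P[X ≥ 10] ≤ μ/a = (1/7)/10 = 1/70.
Numerically: ≈ 0.0143.
(Since a = 10 > μ = 0.1429, the bound 1/70 is < 1 and informative.)

P[X ≥ 10] ≤ 1/70 ≈ 0.0143.


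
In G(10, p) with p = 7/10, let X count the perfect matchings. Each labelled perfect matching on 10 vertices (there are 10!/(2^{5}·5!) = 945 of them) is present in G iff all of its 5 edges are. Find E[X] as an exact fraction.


K_10 has 10!/(2^{5}·5!) = 945 labelled perfect matchings.
For each such perfect matching H, let X_H = 1 if all 5 edges of H are present in G. Then P[X_H = 1] = p^{5} = (7/10)^{5} = 16807/100000.
By linearity: E[X] = Σ_H E[X_H] = 945 · p^{5} = 945 · 16807/100000 = 3176523/20000.
Numerically: E[X] ≈ 158.83.

E[X] = 945 · (7/10)^{5} = 3176523/20000 ≈ 158.83.


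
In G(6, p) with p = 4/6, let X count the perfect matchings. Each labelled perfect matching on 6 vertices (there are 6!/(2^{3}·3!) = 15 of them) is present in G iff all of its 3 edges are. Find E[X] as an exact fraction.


K_6 has 6!/(2^{3}·3!) = 15 labelled perfect matchings.
For each such perfect matching H, let X_H = 1 if all 3 edges of H are present in G. Then P[X_H = 1] = p^{3} = (2/3)^{3} = 8/27.
By linearity of expectation: E[X] = Σ_H E[X_H] = 15 · p^{3} = 15 · 8/27 = 40/9.
Numerically: E[X] ≈ 4.4444.

E[X] = 15 · (2/3)^{3} = 40/9 ≈ 4.4444.


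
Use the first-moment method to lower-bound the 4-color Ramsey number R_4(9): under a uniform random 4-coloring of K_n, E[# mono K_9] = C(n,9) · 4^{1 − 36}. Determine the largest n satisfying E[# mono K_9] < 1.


We need C(n, 9) · 4^{1 − 36} < 1, i.e. C(n, 9) < 4^{36 − 1} = 1180591620717411303424.
Check values of n near the boundary:
  n = 911: C(911, 9) = 1144686900492291197405; 1144686900492291197405 < 1180591620717411303424? YES
  n = 912: C(912, 9) = 1156095740032081475120; 1156095740032081475120 < 1180591620717411303424? YES
  n = 913: C(913, 9) = 1167605542753639808390; 1167605542753639808390 < 1180591620717411303424? YES
  n = 914: C(914, 9) = 1179217089587653905932; 1179217089587653905932 < 1180591620717411303424? YES
  n = 915: C(915, 9) = 1190931166636537885130; 1190931166636537885130 < 1180591620717411303424? NO
The largest n with C(n, 9) < 1180591620717411303424 is n = 914 (where E[X] = 294804272396913476483/295147905179352825856 ≈ 0.9988357). Hence R_4(9) > 914, i.e. R_4(9) ≥ 915.

Largest n = 914; hence R_4(9) > 914.


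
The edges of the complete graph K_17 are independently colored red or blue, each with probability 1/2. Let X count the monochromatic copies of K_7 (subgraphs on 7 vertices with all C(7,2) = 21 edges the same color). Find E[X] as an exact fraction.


Let X = Σ_S X_S over the C(17, 7) = 19448 subsets S of size 7, where X_S = 1 if the K_7 on S is monochromatic.
For a fixed S, the K_7 on S has C(7, 2) = 21 edges. P[all 21 edges red] = (1/2)^21, and likewise for blue, so P[monochromatic] = 2·(1/2)^21 = 2^{1 − 21} = 1/1048576.
By linearity: E[X] = C(17, 7) · 2^{1 − 21} = 19448 · 1/1048576 = 2431/131072.
Numerically: E[X] ≈ 0.019.

E[X] = C(17,7)·2^(1−C(7,2)) = 2431/131072 ≈ 0.019.


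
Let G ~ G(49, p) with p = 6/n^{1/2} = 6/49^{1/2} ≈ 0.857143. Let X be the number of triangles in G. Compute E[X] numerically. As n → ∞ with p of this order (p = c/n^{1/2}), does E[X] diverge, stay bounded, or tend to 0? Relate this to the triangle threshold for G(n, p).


Number of potential triangles: C(49, 3) = 18424.
Each occurs with probability p³ ≈ (0.857143)³ ≈ 6.29737609e-01.
By linearity: E[X] = C(49, 3)·p³ ≈ 18424 · 6.29737609e-01 ≈ 11602.285714.
Since α = 1/2 < 1, p = c/n^{1/2} ≫ 1/n is above the triangle threshold p ~ 1/n. Asymptotically E[X] ~ (c³/6)·n^{3(1−α)} = (6³/6)·n^{1.5} → ∞; triangles are abundant w.h.p.

E[X] ≈ 11602.285714; in regime p = Θ(1/n^{1/2}) E[X] diverges (above the triangle threshold p ~ 1/n).


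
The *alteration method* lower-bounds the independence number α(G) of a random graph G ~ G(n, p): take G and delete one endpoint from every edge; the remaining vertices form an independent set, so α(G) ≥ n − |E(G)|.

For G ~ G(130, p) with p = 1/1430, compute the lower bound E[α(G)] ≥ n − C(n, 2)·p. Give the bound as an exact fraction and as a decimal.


E[|E(G)|] = C(130, 2)·p = 8385 · (1/1430) = 129/22.
E[α(G)] ≥ n − E[|E(G)|] = 130 − 129/22 = 2731/22.
Numerically: ≈ 124.136.
(This is only a lower bound; the true E[α(G)] may be larger.)

E[α(G)] ≥ 2731/22 ≈ 124.136.


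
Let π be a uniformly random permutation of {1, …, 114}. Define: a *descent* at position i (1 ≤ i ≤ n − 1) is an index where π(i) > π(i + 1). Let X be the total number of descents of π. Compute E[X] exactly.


Write X = Σ X_I over i = 1, …, 113, with X_I the indicator of one descent.
There are 113 indicators.
For each fixed i, the pair (π(i), π(i+1)) is a uniformly random ordered pair of distinct values from {1, …, 114}; by symmetry P[π(i) > π(i+1)] = 1/2.
By linearity: E[X] = 113 · (1/2) = (114 − 1) · (1/2) = 113/2 ≈ 56.50000.

E[X] = 113/2 = 56.50000.


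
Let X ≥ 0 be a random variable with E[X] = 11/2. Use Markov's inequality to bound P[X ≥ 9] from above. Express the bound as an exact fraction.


μ = E[X] = 11/2, a = 9.
Markov: P[X ≥ 9] ≤ μ/a = (11/2)/9 = 11/18.
Numerically: ≈ 0.611.
(Since a = 9 > μ = 5.500, the bound 11/18 is < 1 and informative.)

P[X ≥ 9] ≤ 11/18 ≈ 0.611.


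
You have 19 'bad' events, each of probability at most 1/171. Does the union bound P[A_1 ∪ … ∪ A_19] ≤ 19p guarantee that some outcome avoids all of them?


Union bound: P[∪_{i=1}^{19} A_i] ≤ Σ_i P[A_i] ≤ 19·p = 19·(1/171) = 1/9.
Numerically: 1/9 ≈ 0.111.
Is 1/9 < 1? YES.
Since P[∪ A_i] ≤ 1/9 < 1, the complement has P[∩ A_i^c] ≥ 1 − 1/9 = 8/9 > 0, so some outcome avoids every A_i.

19·p = 1/9 ≈ 0.111; existence CERTIFIED by the union bound.


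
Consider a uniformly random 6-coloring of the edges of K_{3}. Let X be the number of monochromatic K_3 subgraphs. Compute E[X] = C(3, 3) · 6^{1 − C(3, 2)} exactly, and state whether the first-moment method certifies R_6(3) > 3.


E[X] = C(3, 3) · 6^{1 − 3} = 1 · 6^{−2} = 1/36.
As a reduced fraction: E[X] = 1/36 ≈ 0.0277778.
Is E[X] < 1? YES.
Since E[X] < 1, there exists a 6-coloring of K_{3} with no monochromatic K_3; hence R_6(3) > 3.

E[X] = 1/36 ≈ 0.0277778; E[X] < 1, so R_6(3) > 3.


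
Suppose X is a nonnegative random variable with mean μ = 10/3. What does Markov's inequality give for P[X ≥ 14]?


μ = E[X] = 10/3, a = 14.
Markov: P[X ≥ 14] ≤ μ/a = (10/3)/14 = 5/21.
Numerically: ≈ 0.2381.
(Since a = 14 > μ = 3.3333, the bound 5/21 is < 1 and informative.)

P[X ≥ 14] ≤ 5/21 ≈ 0.2381.


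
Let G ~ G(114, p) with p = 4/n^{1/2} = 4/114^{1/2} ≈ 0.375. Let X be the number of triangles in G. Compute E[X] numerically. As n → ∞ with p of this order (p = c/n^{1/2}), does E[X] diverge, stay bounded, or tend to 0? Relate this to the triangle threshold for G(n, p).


Number of potential triangles: C(114, 3) = 240464.
Each occurs with probability p³ ≈ (0.375)³ ≈ 5.25803e-02.
By linearity: E[X] = C(114, 3)·p³ ≈ 240464 · 5.25803e-02 ≈ 12643.659.
Since α = 1/2 < 1, p = c/n^{1/2} ≫ 1/n is above the triangle threshold p ~ 1/n. Asymptotically E[X] ~ (c³/6)·n^{3(1−α)} = (4³/6)·n^{1.5} → ∞; triangles are abundant w.h.p.

E[X] ≈ 12643.659; in regime p = Θ(1/n^{1/2}) E[X] diverges (above the triangle threshold p ~ 1/n).


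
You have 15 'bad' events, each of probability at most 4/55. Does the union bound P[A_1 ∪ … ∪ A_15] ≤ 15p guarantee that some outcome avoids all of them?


Union bound: P[∪_{i=1}^{15} A_i] ≤ Σ_i P[A_i] ≤ 15·p = 15·(4/55) = 12/11.
Numerically: 12/11 ≈ 1.091.
Is 12/11 < 1? NO.
Since the bound 12/11 is ≥ 1, the union bound is uninformative here; it does NOT by itself certify existence.

15·p = 12/11 ≈ 1.091; existence NOT certified by the union bound.


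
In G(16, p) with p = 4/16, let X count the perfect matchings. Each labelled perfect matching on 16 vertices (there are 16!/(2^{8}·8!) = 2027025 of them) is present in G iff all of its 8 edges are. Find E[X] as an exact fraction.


K_16 has 16!/(2^{8}·8!) = 2027025 labelled perfect matchings.
For each such perfect matching H, let X_H = 1 if all 8 edges of H are present in G. Then P[X_H = 1] = p^{8} = (1/4)^{8} = 1/65536.
Summing the indicators: E[X] = Σ_H E[X_H] = 2027025 · p^{8} = 2027025 · 1/65536 = 2027025/65536.
Numerically: E[X] ≈ 30.93.

E[X] = 2027025 · (1/4)^{8} = 2027025/65536 ≈ 30.93.


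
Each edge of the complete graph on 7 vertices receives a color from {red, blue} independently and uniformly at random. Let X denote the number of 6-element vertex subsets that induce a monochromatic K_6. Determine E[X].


Let X = Σ_S X_S over the C(7, 6) = 7 subsets S of size 6, where X_S = 1 if the K_6 on S is monochromatic.
For a fixed S, the K_6 on S has C(6, 2) = 15 edges. P[all 15 edges red] = (1/2)^15, and likewise for blue, so P[monochromatic] = 2·(1/2)^15 = 2^{1 − 15} = 1/16384.
By linearity: E[X] = C(7, 6) · 2^{1 − 15} = 7 · 1/16384 = 7/16384.
Numerically: E[X] ≈ 0.000.

E[X] = C(7,6)·2^(1−C(6,2)) = 7/16384 ≈ 0.000.


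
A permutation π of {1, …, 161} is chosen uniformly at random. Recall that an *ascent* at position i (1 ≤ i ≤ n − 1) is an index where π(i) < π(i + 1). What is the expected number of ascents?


Write X = Σ X_I over i = 1, …, 160, with X_I the indicator of one ascent.
There are 160 indicators.
For each fixed i, the pair (π(i), π(i+1)) is a uniformly random ordered pair of distinct values from {1, …, 161}; by symmetry P[π(i) < π(i+1)] = 1/2.
By linearity: E[X] = 160 · (1/2) = (161 − 1) · (1/2) = 80 ≈ 80.00000.

E[X] = 80 = 80.00000.


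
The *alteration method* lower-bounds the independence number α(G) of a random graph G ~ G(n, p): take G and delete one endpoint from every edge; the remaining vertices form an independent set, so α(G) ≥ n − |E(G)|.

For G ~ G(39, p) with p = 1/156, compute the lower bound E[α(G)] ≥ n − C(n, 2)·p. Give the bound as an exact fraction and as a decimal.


E[|E(G)|] = C(39, 2)·p = 741 · (1/156) = 19/4.
E[α(G)] ≥ n − E[|E(G)|] = 39 − 19/4 = 137/4.
Numerically: ≈ 34.250.
(This is only a lower bound; the true E[α(G)] may be larger.)

E[α(G)] ≥ 137/4 ≈ 34.250.


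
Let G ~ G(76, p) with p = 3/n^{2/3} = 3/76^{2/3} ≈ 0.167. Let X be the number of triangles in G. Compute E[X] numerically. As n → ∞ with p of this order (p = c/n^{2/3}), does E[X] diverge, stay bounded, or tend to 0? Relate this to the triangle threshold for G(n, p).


Number of potential triangles: C(76, 3) = 70300.
Each occurs with probability p³ ≈ (0.167)³ ≈ 4.67452e-03.
By linearity: E[X] = C(76, 3)·p³ ≈ 70300 · 4.67452e-03 ≈ 328.618.
Since α = 2/3 < 1, p = c/n^{2/3} ≫ 1/n is above the triangle threshold p ~ 1/n. Asymptotically E[X] ~ (c³/6)·n^{3(1−α)} = (3³/6)·n^{1} → ∞; triangles are abundant w.h.p.

E[X] ≈ 328.618; in regime p = Θ(1/n^{2/3}) E[X] diverges (above the triangle threshold p ~ 1/n).


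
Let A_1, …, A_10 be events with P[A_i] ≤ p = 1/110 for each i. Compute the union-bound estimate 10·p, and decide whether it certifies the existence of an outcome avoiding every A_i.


Union bound: P[∪_{i=1}^{10} A_i] ≤ Σ_i P[A_i] ≤ 10·p = 10·(1/110) = 1/11.
Numerically: 1/11 ≈ 0.091.
Is 1/11 < 1? YES.
Since P[∪ A_i] ≤ 1/11 < 1, the complement has P[∩ A_i^c] ≥ 1 − 1/11 = 10/11 > 0, so some outcome avoids every A_i.

10·p = 1/11 ≈ 0.091; existence CERTIFIED by the union bound.


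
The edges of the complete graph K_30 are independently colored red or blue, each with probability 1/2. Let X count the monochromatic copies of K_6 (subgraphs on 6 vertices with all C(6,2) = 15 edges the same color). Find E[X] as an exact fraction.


Let X = Σ_S X_S over the C(30, 6) = 593775 subsets S of size 6, where X_S = 1 if the K_6 on S is monochromatic.
For a fixed S, the K_6 on S has C(6, 2) = 15 edges. P[all 15 edges red] = (1/2)^15, and likewise for blue, so P[monochromatic] = 2·(1/2)^15 = 2^{1 − 15} = 1/16384.
By linearity: E[X] = C(30, 6) · 2^{1 − 15} = 593775 · 1/16384 = 593775/16384.
Numerically: E[X] ≈ 36.241150.

E[X] = C(30,6)·2^(1−C(6,2)) = 593775/16384 ≈ 36.241150.


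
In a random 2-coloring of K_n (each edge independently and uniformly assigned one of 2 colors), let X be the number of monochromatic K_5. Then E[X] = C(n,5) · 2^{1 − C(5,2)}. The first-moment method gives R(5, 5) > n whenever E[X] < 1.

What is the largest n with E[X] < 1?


We need C(n, 5) · 2^{1 − 10} < 1, i.e. C(n, 5) < 2^{10 − 1} = 512.
Check values of n near the boundary:
  n = 8: C(8, 5) = 56; 56 < 512? YES
  n = 9: C(9, 5) = 126; 126 < 512? YES
  n = 10: C(10, 5) = 252; 252 < 512? YES
  n = 11: C(11, 5) = 462; 462 < 512? YES
  n = 12: C(12, 5) = 792; 792 < 512? NO
  n = 13: C(13, 5) = 1287; 1287 < 512? NO
The largest n with C(n, 5) < 512 is n = 11 (where E[X] = 231/256 ≈ 0.9023). Hence R(5, 5) > 11, i.e. R(5, 5) ≥ 12.

Largest n = 11; hence R(5, 5) > 11.


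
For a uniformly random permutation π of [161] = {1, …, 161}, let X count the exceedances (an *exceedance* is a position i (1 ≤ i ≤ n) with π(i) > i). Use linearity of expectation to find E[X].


Write X = Σ_{i=1}^{161} X_i, where X_i = 1_{π(i) > i}.
For each fixed i, π(i) is uniform over {1, …, 161} (marginal of a uniform permutation), so P[π(i) > i] = (n − i)/n. Summing: Σ_{i=1}^{161} (n − i)/n = (0 + 1 + … + 160)/161 = 161(161 − 1)/(2·161) = (161 − 1)/2.
Hence E[X] = Σ_{i=1}^{161} (161 − i)/161 = 80 ≈ 80.0000.

E[X] = 80 = 80.0000.


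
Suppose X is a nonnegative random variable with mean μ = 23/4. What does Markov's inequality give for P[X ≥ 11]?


μ = E[X] = 23/4, a = 11.
Markov: P[X ≥ 11] ≤ μ/a = (23/4)/11 = 23/44.
Numerically: ≈ 0.52273.
(Since a = 11 > μ = 5.75000, the bound 23/44 is < 1 and informative.)

P[X ≥ 11] ≤ 23/44 ≈ 0.52273.


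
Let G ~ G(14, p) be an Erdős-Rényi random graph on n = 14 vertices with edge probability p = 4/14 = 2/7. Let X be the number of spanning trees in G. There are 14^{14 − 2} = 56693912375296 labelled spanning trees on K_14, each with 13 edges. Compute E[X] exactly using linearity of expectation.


K_14 has 14^{14 − 2} = 56693912375296 labelled spanning trees.
For each such spanning tree H, let X_H = 1 if all 13 edges of H are present in G. Then P[X_H = 1] = p^{13} = (2/7)^{13} = 8192/96889010407.
By linearity: E[X] = Σ_H E[X_H] = 56693912375296 · p^{13} = 56693912375296 · 8192/96889010407 = 33554432/7.
Numerically: E[X] ≈ 4.79349e+06.

E[X] = 56693912375296 · (2/7)^{13} = 33554432/7 ≈ 4.79349e+06.


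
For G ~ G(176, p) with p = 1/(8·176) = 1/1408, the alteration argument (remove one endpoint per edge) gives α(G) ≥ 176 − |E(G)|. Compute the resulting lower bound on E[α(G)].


E[|E(G)|] = C(176, 2)·p = 15400 · (1/1408) = 175/16.
E[α(G)] ≥ n − E[|E(G)|] = 176 − 175/16 = 2641/16.
Numerically: ≈ 165.062500.
(This is only a lower bound; the true E[α(G)] may be larger.)

E[α(G)] ≥ 2641/16 ≈ 165.062500.


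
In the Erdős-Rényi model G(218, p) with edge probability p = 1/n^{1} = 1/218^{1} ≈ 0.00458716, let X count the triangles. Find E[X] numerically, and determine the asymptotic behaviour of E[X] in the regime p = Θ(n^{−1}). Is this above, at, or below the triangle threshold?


Number of potential triangles: C(218, 3) = 1703016.
Each occurs with probability p³ ≈ (0.00458716)³ ≈ 9.65229350e-08.
By linearity: E[X] = C(218, 3)·p³ ≈ 1703016 · 9.65229350e-08 ≈ 0.164380.
Here α = 1, so p = 1/n is exactly at the triangle threshold p ~ 1/n. Asymptotically E[X] → c³/6 = 1³/6 = 1/6 ≈ 0.166667, a bounded constant. In this regime the triangle count is asymptotically Poisson(c³/6).

E[X] ≈ 0.164380; in regime p = Θ(1/n^{1}) E[X] stays bounded (at the triangle threshold p ~ 1/n).


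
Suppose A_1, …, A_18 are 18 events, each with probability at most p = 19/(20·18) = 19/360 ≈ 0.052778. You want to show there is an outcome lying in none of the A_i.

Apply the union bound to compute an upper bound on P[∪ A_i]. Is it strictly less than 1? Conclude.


Union bound: P[∪_{i=1}^{18} A_i] ≤ Σ_i P[A_i] ≤ 18·p = 18·(19/360) = 19/20.
Numerically: 19/20 ≈ 0.950000.
Is 19/20 < 1? YES.
Since P[∪ A_i] ≤ 19/20 < 1, the complement has P[∩ A_i^c] ≥ 1 − 19/20 = 1/20 > 0, so some outcome avoids every A_i.

18·p = 19/20 ≈ 0.950000; existence CERTIFIED by the union bound.


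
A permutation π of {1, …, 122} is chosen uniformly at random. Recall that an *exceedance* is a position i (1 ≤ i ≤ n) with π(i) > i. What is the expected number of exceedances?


Write X = Σ_{i=1}^{122} X_i, where X_i = 1_{π(i) > i}.
For each fixed i, π(i) is uniform over {1, …, 122} (marginal of a uniform permutation), so P[π(i) > i] = (n − i)/n. Summing: Σ_{i=1}^{122} (n − i)/n = (0 + 1 + … + 121)/122 = 122(122 − 1)/(2·122) = (122 − 1)/2.
Hence E[X] = Σ_{i=1}^{122} (122 − i)/122 = 121/2 ≈ 60.500000.

E[X] = 121/2 = 60.500000.


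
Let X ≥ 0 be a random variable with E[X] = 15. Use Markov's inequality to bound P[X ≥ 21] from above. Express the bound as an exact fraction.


μ = E[X] = 15, a = 21.
Markov: P[X ≥ 21] ≤ μ/a = (15)/21 = 5/7.
Numerically: ≈ 0.714286.
(Since a = 21 > μ = 15.000000, the bound 5/7 is < 1 and informative.)

P[X ≥ 21] ≤ 5/7 ≈ 0.714286.


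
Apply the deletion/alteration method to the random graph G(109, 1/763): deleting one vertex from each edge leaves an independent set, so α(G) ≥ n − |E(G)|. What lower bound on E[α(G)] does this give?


E[|E(G)|] = C(109, 2)·p = 5886 · (1/763) = 54/7.
E[α(G)] ≥ n − E[|E(G)|] = 109 − 54/7 = 709/7.
Numerically: ≈ 101.2857.
(This is only a lower bound; the true E[α(G)] may be larger.)

E[α(G)] ≥ 709/7 ≈ 101.2857.


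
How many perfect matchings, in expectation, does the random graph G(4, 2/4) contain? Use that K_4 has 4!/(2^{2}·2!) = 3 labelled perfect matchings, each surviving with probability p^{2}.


K_4 has 4!/(2^{2}·2!) = 3 labelled perfect matchings.
For each such perfect matching H, let X_H = 1 if all 2 edges of H are present in G. Then P[X_H = 1] = p^{2} = (1/2)^{2} = 1/4.
Summing the indicators: E[X] = Σ_H E[X_H] = 3 · p^{2} = 3 · 1/4 = 3/4.
Numerically: E[X] ≈ 0.75.

E[X] = 3 · (1/2)^{2} = 3/4 ≈ 0.75.


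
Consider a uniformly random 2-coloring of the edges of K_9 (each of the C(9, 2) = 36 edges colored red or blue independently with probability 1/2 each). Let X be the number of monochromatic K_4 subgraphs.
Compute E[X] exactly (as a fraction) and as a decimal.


Let X = Σ_S X_S over the C(9, 4) = 126 subsets S of size 4, where X_S = 1 if the K_4 on S is monochromatic.
For a fixed S, the K_4 on S has C(4, 2) = 6 edges. P[all 6 edges red] = (1/2)^6, and likewise for blue, so P[monochromatic] = 2·(1/2)^6 = 2^{1 − 6} = 1/32.
By linearity of expectation: E[X] = C(9, 4) · 2^{1 − 6} = 126 · 1/32 = 63/16.
Numerically: E[X] ≈ 3.938.

E[X] = C(9,4)·2^(1−C(4,2)) = 63/16 ≈ 3.938.


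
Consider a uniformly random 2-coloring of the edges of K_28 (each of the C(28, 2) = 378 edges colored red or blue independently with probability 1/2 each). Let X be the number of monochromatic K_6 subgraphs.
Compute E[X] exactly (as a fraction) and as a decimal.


Let X = Σ_S X_S over the C(28, 6) = 376740 subsets S of size 6, where X_S = 1 if the K_6 on S is monochromatic.
For a fixed S, the K_6 on S has C(6, 2) = 15 edges. P[all 15 edges red] = (1/2)^15, and likewise for blue, so P[monochromatic] = 2·(1/2)^15 = 2^{1 − 15} = 1/16384.
By linearity of expectation: E[X] = C(28, 6) · 2^{1 − 15} = 376740 · 1/16384 = 94185/4096.
Numerically: E[X] ≈ 22.994385.

E[X] = C(28,6)·2^(1−C(6,2)) = 94185/4096 ≈ 22.994385.


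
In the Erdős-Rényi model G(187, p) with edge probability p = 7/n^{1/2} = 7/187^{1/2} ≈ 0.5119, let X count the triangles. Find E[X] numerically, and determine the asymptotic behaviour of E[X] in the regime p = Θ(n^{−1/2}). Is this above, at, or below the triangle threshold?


Number of potential triangles: C(187, 3) = 1072445.
Each occurs with probability p³ ≈ (0.5119)³ ≈ 1.341318e-01.
By linearity: E[X] = C(187, 3)·p³ ≈ 1072445 · 1.341318e-01 ≈ 143848.9642.
Since α = 1/2 < 1, p = c/n^{1/2} ≫ 1/n is above the triangle threshold p ~ 1/n. Asymptotically E[X] ~ (c³/6)·n^{3(1−α)} = (7³/6)·n^{1.5} → ∞; triangles are abundant w.h.p.

E[X] ≈ 143848.9642; in regime p = Θ(1/n^{1/2}) E[X] diverges (above the triangle threshold p ~ 1/n).


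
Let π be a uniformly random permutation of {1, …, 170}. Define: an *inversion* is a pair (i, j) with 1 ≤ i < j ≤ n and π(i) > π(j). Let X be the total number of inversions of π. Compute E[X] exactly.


Write X = Σ X_I over the C(170, 2) = 14365 pairs i < j, with X_I the indicator of one inversion.
There are 14365 indicators.
For each fixed pair i < j, the values π(i) and π(j) are two distinct elements of {1, …, 170} in uniformly random order; by symmetry P[π(i) > π(j)] = 1/2.
By linearity: E[X] = 14365 · (1/2) = C(170, 2) · (1/2) = 14365/2 = 14365/2 ≈ 7182.5000.

E[X] = 14365/2 = 7182.5000.


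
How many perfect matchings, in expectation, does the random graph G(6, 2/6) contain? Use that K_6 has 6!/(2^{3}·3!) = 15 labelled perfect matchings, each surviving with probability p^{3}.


K_6 has 6!/(2^{3}·3!) = 15 labelled perfect matchings.
For each such perfect matching H, let X_H = 1 if all 3 edges of H are present in G. Then P[X_H = 1] = p^{3} = (1/3)^{3} = 1/27.
By linearity: E[X] = Σ_H E[X_H] = 15 · p^{3} = 15 · 1/27 = 5/9.
Numerically: E[X] ≈ 0.555556.

E[X] = 15 · (1/3)^{3} = 5/9 ≈ 0.555556.


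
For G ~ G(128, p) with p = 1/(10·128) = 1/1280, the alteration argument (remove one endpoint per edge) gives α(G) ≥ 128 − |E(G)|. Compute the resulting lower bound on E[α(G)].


E[|E(G)|] = C(128, 2)·p = 8128 · (1/1280) = 127/20.
E[α(G)] ≥ n − E[|E(G)|] = 128 − 127/20 = 2433/20.
Numerically: ≈ 121.650000.
(This is only a lower bound; the true E[α(G)] may be larger.)

E[α(G)] ≥ 2433/20 ≈ 121.650000.


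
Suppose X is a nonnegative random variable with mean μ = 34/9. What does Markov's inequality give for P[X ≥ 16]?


μ = E[X] = 34/9, a = 16.
Markov: P[X ≥ 16] ≤ μ/a = (34/9)/16 = 17/72.
Numerically: ≈ 0.23611.
(Since a = 16 > μ = 3.77778, the bound 17/72 is < 1 and informative.)

P[X ≥ 16] ≤ 17/72 ≈ 0.23611.


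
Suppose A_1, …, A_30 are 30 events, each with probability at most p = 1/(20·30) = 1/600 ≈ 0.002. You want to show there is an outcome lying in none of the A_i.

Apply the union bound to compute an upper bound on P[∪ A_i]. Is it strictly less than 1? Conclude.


Union bound: P[∪_{i=1}^{30} A_i] ≤ Σ_i P[A_i] ≤ 30·p = 30·(1/600) = 1/20.
Numerically: 1/20 ≈ 0.050.
Is 1/20 < 1? YES.
Since P[∪ A_i] ≤ 1/20 < 1, the complement has P[∩ A_i^c] ≥ 1 − 1/20 = 19/20 > 0, so some outcome avoids every A_i.

30·p = 1/20 ≈ 0.050; existence CERTIFIED by the union bound.


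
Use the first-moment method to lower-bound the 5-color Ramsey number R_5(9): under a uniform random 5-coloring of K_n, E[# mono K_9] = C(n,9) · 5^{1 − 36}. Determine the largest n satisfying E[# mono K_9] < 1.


We need C(n, 9) · 5^{1 − 36} < 1, i.e. C(n, 9) < 5^{36 − 1} = 2910383045673370361328125.
Check values of n near the boundary:
  n = 2165: C(2165, 9) = 2832220612024886803272630; 2832220612024886803272630 < 2910383045673370361328125? YES
  n = 2166: C(2166, 9) = 2844037944203015677277940; 2844037944203015677277940 < 2910383045673370361328125? YES
  n = 2167: C(2167, 9) = 2855899084841489792706810; 2855899084841489792706810 < 2910383045673370361328125? YES
  n = 2168: C(2168, 9) = 2867804175977929537095120; 2867804175977929537095120 < 2910383045673370361328125? YES
  n = 2169: C(2169, 9) = 2879753360044504243499683; 2879753360044504243499683 < 2910383045673370361328125? YES
  n = 2170: C(2170, 9) = 2891746779868845075610510; 2891746779868845075610510 < 2910383045673370361328125? YES
  n = 2171: C(2171, 9) = 2903784578674959601827205; 2903784578674959601827205 < 2910383045673370361328125? YES
  n = 2172: C(2172, 9) = 2915866900084148060642020; 2915866900084148060642020 < 2910383045673370361328125? NO
  n = 2173: C(2173, 9) = 2927993888115921319674265; 2927993888115921319674265 < 2910383045673370361328125? NO
The largest n with C(n, 9) < 2910383045673370361328125 is n = 2171 (where E[X] = 580756915734991920365441/582076609134674072265625 ≈ 0.99773). Hence R_5(9) > 2171, i.e. R_5(9) ≥ 2172.

Largest n = 2171; hence R_5(9) > 2171.


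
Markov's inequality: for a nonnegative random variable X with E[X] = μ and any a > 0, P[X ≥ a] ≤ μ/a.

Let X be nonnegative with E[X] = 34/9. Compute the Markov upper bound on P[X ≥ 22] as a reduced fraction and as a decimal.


μ = E[X] = 34/9, a = 22.
Markov: P[X ≥ 22] ≤ μ/a = (34/9)/22 = 17/99.
Numerically: ≈ 0.1717.
(Since a = 22 > μ = 3.7778, the bound 17/99 is < 1 and informative.)

P[X ≥ 22] ≤ 17/99 ≈ 0.1717.


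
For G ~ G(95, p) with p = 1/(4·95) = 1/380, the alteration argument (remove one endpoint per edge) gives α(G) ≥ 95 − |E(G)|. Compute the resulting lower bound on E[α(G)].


E[|E(G)|] = C(95, 2)·p = 4465 · (1/380) = 47/4.
E[α(G)] ≥ n − E[|E(G)|] = 95 − 47/4 = 333/4.
Numerically: ≈ 83.250000.
(This is only a lower bound; the true E[α(G)] may be larger.)

E[α(G)] ≥ 333/4 ≈ 83.250000.


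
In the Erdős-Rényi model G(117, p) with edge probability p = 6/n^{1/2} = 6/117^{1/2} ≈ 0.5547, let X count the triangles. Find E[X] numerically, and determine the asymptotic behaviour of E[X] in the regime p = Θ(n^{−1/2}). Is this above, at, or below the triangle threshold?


Number of potential triangles: C(117, 3) = 260130.
Each occurs with probability p³ ≈ (0.5547)³ ≈ 1.70676983e-01.
By linearity: E[X] = C(117, 3)·p³ ≈ 260130 · 1.70676983e-01 ≈ 44398.203706.
Since α = 1/2 < 1, p = c/n^{1/2} ≫ 1/n is above the triangle threshold p ~ 1/n. Asymptotically E[X] ~ (c³/6)·n^{3(1−α)} = (6³/6)·n^{1.5} → ∞; triangles are abundant w.h.p.

E[X] ≈ 44398.203706; in regime p = Θ(1/n^{1/2}) E[X] diverges (above the triangle threshold p ~ 1/n).


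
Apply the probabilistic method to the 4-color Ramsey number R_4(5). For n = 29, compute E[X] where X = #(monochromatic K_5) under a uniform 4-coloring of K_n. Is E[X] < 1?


E[X] = C(29, 5) · 4^{1 − 10} = 118755 · 4^{−9} = 118755/262144.
As a reduced fraction: E[X] = 118755/262144 ≈ 0.453014.
Is E[X] < 1? YES.
Since E[X] < 1, there exists a 4-coloring of K_{29} with no monochromatic K_5; hence R_4(5) > 29.

E[X] = 118755/262144 ≈ 0.453014; E[X] < 1, so R_4(5) > 29.


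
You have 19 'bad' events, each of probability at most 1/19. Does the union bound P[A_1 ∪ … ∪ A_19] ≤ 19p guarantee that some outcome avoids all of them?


Union bound: P[∪_{i=1}^{19} A_i] ≤ Σ_i P[A_i] ≤ 19·p = 19·(1/19) = 1.
Numerically: 1 ≈ 1.000.
Is 1 < 1? NO.
Since the bound 1 is ≥ 1, the union bound is uninformative here; it does NOT by itself certify existence.

19·p = 1 ≈ 1.000; existence NOT certified by the union bound.


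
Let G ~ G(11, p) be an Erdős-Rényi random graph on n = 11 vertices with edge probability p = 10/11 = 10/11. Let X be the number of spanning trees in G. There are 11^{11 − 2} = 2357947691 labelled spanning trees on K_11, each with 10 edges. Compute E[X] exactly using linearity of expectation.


K_11 has 11^{11 − 2} = 2357947691 labelled spanning trees.
For each such spanning tree H, let X_H = 1 if all 10 edges of H are present in G. Then P[X_H = 1] = p^{10} = (10/11)^{10} = 10000000000/25937424601.
By linearity of expectation: E[X] = Σ_H E[X_H] = 2357947691 · p^{10} = 2357947691 · 10000000000/25937424601 = 10000000000/11.
Numerically: E[X] ≈ 9.09091e+08.

E[X] = 2357947691 · (10/11)^{10} = 10000000000/11 ≈ 9.09091e+08.
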